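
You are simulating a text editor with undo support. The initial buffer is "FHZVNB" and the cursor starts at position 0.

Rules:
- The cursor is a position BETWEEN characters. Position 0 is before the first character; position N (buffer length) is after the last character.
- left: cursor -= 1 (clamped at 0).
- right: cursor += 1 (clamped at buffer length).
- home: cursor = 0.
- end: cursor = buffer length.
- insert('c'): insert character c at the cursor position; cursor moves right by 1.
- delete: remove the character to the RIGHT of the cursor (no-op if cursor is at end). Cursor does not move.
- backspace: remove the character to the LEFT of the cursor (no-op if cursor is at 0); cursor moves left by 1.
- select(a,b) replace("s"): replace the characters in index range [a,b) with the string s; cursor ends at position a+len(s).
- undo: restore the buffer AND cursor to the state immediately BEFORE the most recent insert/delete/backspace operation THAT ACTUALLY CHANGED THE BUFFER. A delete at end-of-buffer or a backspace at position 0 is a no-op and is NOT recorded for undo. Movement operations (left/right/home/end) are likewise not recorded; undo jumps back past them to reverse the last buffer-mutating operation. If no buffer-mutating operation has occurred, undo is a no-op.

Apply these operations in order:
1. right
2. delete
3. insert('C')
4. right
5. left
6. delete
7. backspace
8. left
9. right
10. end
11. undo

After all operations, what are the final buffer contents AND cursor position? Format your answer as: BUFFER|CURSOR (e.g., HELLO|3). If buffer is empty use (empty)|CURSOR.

Answer: FCVNB|2

Derivation:
After op 1 (right): buf='FHZVNB' cursor=1
After op 2 (delete): buf='FZVNB' cursor=1
After op 3 (insert('C')): buf='FCZVNB' cursor=2
After op 4 (right): buf='FCZVNB' cursor=3
After op 5 (left): buf='FCZVNB' cursor=2
After op 6 (delete): buf='FCVNB' cursor=2
After op 7 (backspace): buf='FVNB' cursor=1
After op 8 (left): buf='FVNB' cursor=0
After op 9 (right): buf='FVNB' cursor=1
After op 10 (end): buf='FVNB' cursor=4
After op 11 (undo): buf='FCVNB' cursor=2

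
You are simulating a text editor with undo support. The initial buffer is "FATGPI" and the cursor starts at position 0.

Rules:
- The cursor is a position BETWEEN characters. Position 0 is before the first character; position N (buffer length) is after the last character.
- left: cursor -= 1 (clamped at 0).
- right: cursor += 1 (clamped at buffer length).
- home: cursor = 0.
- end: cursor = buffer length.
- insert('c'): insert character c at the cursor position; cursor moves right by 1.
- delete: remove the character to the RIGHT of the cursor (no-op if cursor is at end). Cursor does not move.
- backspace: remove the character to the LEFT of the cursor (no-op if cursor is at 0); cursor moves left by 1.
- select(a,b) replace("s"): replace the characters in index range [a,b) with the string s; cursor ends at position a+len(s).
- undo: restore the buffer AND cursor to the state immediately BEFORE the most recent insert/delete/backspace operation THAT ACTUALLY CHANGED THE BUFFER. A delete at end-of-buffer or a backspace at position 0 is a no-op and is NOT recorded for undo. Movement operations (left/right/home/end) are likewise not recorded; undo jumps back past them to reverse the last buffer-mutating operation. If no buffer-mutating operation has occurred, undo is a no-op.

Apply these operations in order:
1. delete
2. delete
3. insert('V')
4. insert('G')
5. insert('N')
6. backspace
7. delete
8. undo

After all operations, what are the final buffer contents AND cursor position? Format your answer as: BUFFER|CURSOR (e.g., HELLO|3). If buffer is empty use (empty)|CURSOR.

Answer: VGTGPI|2

Derivation:
After op 1 (delete): buf='ATGPI' cursor=0
After op 2 (delete): buf='TGPI' cursor=0
After op 3 (insert('V')): buf='VTGPI' cursor=1
After op 4 (insert('G')): buf='VGTGPI' cursor=2
After op 5 (insert('N')): buf='VGNTGPI' cursor=3
After op 6 (backspace): buf='VGTGPI' cursor=2
After op 7 (delete): buf='VGGPI' cursor=2
After op 8 (undo): buf='VGTGPI' cursor=2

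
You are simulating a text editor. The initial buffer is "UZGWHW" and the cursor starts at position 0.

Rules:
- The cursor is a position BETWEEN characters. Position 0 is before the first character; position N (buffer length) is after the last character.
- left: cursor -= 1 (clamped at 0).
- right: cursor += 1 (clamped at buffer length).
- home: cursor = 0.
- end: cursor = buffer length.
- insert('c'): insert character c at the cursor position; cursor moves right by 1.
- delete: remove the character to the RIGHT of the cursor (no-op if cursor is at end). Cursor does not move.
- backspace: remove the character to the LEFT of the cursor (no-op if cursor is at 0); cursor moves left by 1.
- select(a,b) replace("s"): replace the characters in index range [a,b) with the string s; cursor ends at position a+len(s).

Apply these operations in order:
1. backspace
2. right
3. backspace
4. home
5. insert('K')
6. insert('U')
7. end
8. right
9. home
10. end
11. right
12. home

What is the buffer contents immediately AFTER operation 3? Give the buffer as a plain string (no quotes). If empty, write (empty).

Answer: ZGWHW

Derivation:
After op 1 (backspace): buf='UZGWHW' cursor=0
After op 2 (right): buf='UZGWHW' cursor=1
After op 3 (backspace): buf='ZGWHW' cursor=0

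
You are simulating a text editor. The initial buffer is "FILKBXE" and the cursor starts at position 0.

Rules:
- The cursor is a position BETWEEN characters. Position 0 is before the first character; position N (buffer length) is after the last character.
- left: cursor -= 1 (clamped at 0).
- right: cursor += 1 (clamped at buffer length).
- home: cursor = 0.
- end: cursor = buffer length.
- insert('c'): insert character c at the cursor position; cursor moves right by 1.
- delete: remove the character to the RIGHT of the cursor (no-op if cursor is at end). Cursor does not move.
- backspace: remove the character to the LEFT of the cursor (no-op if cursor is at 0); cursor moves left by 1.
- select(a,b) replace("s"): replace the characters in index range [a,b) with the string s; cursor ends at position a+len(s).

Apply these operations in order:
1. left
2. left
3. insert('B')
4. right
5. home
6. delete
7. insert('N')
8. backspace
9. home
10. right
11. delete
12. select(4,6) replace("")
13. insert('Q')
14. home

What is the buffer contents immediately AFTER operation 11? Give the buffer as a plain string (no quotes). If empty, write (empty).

After op 1 (left): buf='FILKBXE' cursor=0
After op 2 (left): buf='FILKBXE' cursor=0
After op 3 (insert('B')): buf='BFILKBXE' cursor=1
After op 4 (right): buf='BFILKBXE' cursor=2
After op 5 (home): buf='BFILKBXE' cursor=0
After op 6 (delete): buf='FILKBXE' cursor=0
After op 7 (insert('N')): buf='NFILKBXE' cursor=1
After op 8 (backspace): buf='FILKBXE' cursor=0
After op 9 (home): buf='FILKBXE' cursor=0
After op 10 (right): buf='FILKBXE' cursor=1
After op 11 (delete): buf='FLKBXE' cursor=1

Answer: FLKBXE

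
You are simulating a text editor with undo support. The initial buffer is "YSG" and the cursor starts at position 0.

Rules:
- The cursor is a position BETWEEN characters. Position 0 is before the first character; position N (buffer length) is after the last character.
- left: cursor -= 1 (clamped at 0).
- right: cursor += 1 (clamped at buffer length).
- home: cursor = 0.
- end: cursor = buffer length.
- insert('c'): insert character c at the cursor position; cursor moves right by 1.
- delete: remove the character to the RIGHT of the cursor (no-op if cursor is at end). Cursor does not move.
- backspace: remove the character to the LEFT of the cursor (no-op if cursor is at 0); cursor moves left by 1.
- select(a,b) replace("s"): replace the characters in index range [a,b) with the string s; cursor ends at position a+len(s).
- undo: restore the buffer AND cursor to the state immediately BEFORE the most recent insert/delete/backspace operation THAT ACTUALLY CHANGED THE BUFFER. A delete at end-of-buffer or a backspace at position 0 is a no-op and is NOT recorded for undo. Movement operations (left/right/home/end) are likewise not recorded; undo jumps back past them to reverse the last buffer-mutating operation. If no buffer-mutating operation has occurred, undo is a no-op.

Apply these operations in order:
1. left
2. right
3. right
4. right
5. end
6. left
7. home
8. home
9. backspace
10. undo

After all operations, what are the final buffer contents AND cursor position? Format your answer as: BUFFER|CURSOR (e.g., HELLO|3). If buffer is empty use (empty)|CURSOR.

After op 1 (left): buf='YSG' cursor=0
After op 2 (right): buf='YSG' cursor=1
After op 3 (right): buf='YSG' cursor=2
After op 4 (right): buf='YSG' cursor=3
After op 5 (end): buf='YSG' cursor=3
After op 6 (left): buf='YSG' cursor=2
After op 7 (home): buf='YSG' cursor=0
After op 8 (home): buf='YSG' cursor=0
After op 9 (backspace): buf='YSG' cursor=0
After op 10 (undo): buf='YSG' cursor=0

Answer: YSG|0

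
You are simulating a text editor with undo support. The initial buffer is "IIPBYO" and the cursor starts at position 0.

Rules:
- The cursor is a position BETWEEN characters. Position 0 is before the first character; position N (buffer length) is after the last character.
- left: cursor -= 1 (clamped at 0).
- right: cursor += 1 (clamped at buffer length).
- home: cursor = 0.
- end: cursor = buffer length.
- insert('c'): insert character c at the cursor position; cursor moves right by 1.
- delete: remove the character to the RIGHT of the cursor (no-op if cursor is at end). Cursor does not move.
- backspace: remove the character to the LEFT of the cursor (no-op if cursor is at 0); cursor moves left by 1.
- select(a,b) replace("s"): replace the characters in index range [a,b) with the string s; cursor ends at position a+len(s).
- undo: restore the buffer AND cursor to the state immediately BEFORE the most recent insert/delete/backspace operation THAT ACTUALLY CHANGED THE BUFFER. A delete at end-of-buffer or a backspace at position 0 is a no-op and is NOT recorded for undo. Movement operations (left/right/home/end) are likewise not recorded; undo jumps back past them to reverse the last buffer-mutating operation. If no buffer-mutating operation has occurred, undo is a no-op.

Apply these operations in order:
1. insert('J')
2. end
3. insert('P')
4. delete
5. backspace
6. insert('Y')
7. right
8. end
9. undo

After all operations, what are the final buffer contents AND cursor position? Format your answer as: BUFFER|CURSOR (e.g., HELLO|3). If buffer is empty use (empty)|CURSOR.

After op 1 (insert('J')): buf='JIIPBYO' cursor=1
After op 2 (end): buf='JIIPBYO' cursor=7
After op 3 (insert('P')): buf='JIIPBYOP' cursor=8
After op 4 (delete): buf='JIIPBYOP' cursor=8
After op 5 (backspace): buf='JIIPBYO' cursor=7
After op 6 (insert('Y')): buf='JIIPBYOY' cursor=8
After op 7 (right): buf='JIIPBYOY' cursor=8
After op 8 (end): buf='JIIPBYOY' cursor=8
After op 9 (undo): buf='JIIPBYO' cursor=7

Answer: JIIPBYO|7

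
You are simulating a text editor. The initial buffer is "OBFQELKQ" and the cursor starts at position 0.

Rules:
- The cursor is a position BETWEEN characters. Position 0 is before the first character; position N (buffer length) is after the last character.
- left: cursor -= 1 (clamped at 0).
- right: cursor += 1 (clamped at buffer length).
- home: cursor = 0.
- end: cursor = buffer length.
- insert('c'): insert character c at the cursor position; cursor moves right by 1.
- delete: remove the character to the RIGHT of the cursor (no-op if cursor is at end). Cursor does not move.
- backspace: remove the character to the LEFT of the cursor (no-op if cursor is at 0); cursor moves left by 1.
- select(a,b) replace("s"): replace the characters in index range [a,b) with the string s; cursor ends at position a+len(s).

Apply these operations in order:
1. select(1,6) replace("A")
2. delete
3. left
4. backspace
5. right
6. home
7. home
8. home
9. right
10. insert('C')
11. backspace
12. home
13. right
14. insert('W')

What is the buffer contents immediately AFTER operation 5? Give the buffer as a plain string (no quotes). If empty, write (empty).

Answer: AQ

Derivation:
After op 1 (select(1,6) replace("A")): buf='OAKQ' cursor=2
After op 2 (delete): buf='OAQ' cursor=2
After op 3 (left): buf='OAQ' cursor=1
After op 4 (backspace): buf='AQ' cursor=0
After op 5 (right): buf='AQ' cursor=1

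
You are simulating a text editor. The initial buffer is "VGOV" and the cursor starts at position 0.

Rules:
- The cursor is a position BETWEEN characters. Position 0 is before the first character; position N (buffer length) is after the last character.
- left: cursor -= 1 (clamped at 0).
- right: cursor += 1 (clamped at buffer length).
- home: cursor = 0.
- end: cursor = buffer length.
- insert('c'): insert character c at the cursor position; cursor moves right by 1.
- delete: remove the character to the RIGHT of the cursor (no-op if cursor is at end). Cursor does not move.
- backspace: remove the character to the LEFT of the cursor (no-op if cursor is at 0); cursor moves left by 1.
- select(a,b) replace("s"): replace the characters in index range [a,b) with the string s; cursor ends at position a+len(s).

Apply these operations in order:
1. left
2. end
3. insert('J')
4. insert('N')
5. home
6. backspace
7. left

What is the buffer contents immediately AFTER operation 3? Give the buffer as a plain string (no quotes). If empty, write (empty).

After op 1 (left): buf='VGOV' cursor=0
After op 2 (end): buf='VGOV' cursor=4
After op 3 (insert('J')): buf='VGOVJ' cursor=5

Answer: VGOVJ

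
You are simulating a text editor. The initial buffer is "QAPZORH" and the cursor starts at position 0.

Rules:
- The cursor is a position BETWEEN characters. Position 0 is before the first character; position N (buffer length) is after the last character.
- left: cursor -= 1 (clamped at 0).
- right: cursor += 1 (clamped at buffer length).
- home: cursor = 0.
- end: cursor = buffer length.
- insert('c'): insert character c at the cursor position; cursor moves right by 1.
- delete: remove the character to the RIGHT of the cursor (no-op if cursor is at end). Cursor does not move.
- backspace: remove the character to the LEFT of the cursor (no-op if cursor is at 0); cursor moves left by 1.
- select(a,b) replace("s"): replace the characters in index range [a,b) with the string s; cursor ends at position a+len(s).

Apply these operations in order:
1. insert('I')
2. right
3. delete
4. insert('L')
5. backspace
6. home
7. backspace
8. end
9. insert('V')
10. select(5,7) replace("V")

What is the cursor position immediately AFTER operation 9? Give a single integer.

Answer: 8

Derivation:
After op 1 (insert('I')): buf='IQAPZORH' cursor=1
After op 2 (right): buf='IQAPZORH' cursor=2
After op 3 (delete): buf='IQPZORH' cursor=2
After op 4 (insert('L')): buf='IQLPZORH' cursor=3
After op 5 (backspace): buf='IQPZORH' cursor=2
After op 6 (home): buf='IQPZORH' cursor=0
After op 7 (backspace): buf='IQPZORH' cursor=0
After op 8 (end): buf='IQPZORH' cursor=7
After op 9 (insert('V')): buf='IQPZORHV' cursor=8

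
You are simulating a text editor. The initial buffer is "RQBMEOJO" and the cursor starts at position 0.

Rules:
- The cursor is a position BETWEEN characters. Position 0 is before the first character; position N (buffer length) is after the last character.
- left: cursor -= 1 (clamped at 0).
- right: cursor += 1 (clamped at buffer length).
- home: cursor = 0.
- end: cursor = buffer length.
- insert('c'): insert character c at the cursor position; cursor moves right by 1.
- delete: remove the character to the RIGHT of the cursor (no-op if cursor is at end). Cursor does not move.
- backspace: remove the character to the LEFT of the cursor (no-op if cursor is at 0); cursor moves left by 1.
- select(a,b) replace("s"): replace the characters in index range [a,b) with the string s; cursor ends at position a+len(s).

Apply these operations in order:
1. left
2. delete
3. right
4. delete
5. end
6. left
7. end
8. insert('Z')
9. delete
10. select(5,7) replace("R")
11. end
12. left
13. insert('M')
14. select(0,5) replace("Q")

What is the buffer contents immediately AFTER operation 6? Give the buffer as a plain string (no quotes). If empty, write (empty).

After op 1 (left): buf='RQBMEOJO' cursor=0
After op 2 (delete): buf='QBMEOJO' cursor=0
After op 3 (right): buf='QBMEOJO' cursor=1
After op 4 (delete): buf='QMEOJO' cursor=1
After op 5 (end): buf='QMEOJO' cursor=6
After op 6 (left): buf='QMEOJO' cursor=5

Answer: QMEOJO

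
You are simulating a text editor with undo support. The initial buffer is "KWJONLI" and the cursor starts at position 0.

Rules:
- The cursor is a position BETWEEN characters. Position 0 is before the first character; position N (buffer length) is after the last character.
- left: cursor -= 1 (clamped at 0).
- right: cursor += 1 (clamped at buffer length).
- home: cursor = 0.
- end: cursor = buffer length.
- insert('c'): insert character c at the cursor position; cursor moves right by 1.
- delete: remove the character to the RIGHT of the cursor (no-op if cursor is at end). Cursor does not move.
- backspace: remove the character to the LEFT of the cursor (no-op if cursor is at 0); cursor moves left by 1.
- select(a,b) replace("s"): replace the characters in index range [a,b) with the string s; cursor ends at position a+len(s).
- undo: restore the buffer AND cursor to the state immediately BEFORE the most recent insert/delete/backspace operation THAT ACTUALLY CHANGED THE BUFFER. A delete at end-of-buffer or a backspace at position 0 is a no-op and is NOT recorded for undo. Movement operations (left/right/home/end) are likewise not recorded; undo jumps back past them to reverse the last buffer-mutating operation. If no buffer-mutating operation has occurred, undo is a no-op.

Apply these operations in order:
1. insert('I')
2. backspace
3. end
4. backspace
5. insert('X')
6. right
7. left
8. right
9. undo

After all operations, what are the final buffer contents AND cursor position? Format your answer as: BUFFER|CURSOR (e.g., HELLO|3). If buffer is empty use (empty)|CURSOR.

After op 1 (insert('I')): buf='IKWJONLI' cursor=1
After op 2 (backspace): buf='KWJONLI' cursor=0
After op 3 (end): buf='KWJONLI' cursor=7
After op 4 (backspace): buf='KWJONL' cursor=6
After op 5 (insert('X')): buf='KWJONLX' cursor=7
After op 6 (right): buf='KWJONLX' cursor=7
After op 7 (left): buf='KWJONLX' cursor=6
After op 8 (right): buf='KWJONLX' cursor=7
After op 9 (undo): buf='KWJONL' cursor=6

Answer: KWJONL|6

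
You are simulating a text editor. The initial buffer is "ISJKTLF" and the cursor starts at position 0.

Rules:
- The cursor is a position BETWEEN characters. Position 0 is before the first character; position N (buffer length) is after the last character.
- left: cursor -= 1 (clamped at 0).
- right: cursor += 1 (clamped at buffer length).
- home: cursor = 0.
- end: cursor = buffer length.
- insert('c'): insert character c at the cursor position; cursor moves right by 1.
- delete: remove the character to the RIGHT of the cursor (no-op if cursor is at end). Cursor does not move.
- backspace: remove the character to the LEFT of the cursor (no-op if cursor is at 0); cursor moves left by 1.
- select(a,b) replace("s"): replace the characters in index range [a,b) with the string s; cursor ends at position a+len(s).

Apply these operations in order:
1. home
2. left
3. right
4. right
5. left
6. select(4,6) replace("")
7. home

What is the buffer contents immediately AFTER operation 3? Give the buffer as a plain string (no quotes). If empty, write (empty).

Answer: ISJKTLF

Derivation:
After op 1 (home): buf='ISJKTLF' cursor=0
After op 2 (left): buf='ISJKTLF' cursor=0
After op 3 (right): buf='ISJKTLF' cursor=1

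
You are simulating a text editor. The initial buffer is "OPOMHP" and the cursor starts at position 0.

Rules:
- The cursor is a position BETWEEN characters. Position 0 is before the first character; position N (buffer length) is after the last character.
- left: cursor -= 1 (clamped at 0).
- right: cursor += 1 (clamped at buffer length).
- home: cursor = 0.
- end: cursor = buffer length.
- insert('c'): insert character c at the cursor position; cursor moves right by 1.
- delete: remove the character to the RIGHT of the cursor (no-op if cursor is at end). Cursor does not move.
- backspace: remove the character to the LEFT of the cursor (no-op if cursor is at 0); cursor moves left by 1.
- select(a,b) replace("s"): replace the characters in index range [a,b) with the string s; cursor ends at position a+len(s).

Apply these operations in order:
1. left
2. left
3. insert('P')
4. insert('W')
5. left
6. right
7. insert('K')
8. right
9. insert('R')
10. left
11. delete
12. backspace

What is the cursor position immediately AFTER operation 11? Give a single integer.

After op 1 (left): buf='OPOMHP' cursor=0
After op 2 (left): buf='OPOMHP' cursor=0
After op 3 (insert('P')): buf='POPOMHP' cursor=1
After op 4 (insert('W')): buf='PWOPOMHP' cursor=2
After op 5 (left): buf='PWOPOMHP' cursor=1
After op 6 (right): buf='PWOPOMHP' cursor=2
After op 7 (insert('K')): buf='PWKOPOMHP' cursor=3
After op 8 (right): buf='PWKOPOMHP' cursor=4
After op 9 (insert('R')): buf='PWKORPOMHP' cursor=5
After op 10 (left): buf='PWKORPOMHP' cursor=4
After op 11 (delete): buf='PWKOPOMHP' cursor=4

Answer: 4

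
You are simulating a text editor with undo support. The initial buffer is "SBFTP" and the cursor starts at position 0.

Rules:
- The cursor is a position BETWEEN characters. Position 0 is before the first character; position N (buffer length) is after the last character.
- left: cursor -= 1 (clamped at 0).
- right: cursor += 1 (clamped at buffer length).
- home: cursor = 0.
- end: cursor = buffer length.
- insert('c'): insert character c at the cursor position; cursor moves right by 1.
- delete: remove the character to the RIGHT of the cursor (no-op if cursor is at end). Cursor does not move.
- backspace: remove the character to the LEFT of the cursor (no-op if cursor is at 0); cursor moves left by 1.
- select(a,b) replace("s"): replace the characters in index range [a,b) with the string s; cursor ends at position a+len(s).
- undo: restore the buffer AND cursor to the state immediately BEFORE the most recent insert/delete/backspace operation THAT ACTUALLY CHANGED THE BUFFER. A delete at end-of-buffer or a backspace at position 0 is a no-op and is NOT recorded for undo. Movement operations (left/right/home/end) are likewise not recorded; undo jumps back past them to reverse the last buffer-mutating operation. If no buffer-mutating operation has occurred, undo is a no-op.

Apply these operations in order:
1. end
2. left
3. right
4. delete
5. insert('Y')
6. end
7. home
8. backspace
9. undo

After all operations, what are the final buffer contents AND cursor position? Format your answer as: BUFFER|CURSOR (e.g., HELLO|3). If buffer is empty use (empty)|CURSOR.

Answer: SBFTP|5

Derivation:
After op 1 (end): buf='SBFTP' cursor=5
After op 2 (left): buf='SBFTP' cursor=4
After op 3 (right): buf='SBFTP' cursor=5
After op 4 (delete): buf='SBFTP' cursor=5
After op 5 (insert('Y')): buf='SBFTPY' cursor=6
After op 6 (end): buf='SBFTPY' cursor=6
After op 7 (home): buf='SBFTPY' cursor=0
After op 8 (backspace): buf='SBFTPY' cursor=0
After op 9 (undo): buf='SBFTP' cursor=5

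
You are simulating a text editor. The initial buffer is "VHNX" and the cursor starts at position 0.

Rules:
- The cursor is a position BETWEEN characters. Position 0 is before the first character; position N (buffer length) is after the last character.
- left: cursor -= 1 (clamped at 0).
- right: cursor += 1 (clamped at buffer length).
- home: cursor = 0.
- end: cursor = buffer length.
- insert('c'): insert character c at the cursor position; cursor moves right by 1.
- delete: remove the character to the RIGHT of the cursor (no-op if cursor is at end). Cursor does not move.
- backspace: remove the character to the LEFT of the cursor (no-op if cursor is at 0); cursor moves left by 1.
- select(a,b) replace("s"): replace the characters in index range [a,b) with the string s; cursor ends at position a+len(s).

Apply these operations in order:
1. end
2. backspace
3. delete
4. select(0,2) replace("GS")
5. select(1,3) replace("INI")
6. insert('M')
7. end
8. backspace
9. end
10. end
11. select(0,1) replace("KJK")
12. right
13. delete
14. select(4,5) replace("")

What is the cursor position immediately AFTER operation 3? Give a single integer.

Answer: 3

Derivation:
After op 1 (end): buf='VHNX' cursor=4
After op 2 (backspace): buf='VHN' cursor=3
After op 3 (delete): buf='VHN' cursor=3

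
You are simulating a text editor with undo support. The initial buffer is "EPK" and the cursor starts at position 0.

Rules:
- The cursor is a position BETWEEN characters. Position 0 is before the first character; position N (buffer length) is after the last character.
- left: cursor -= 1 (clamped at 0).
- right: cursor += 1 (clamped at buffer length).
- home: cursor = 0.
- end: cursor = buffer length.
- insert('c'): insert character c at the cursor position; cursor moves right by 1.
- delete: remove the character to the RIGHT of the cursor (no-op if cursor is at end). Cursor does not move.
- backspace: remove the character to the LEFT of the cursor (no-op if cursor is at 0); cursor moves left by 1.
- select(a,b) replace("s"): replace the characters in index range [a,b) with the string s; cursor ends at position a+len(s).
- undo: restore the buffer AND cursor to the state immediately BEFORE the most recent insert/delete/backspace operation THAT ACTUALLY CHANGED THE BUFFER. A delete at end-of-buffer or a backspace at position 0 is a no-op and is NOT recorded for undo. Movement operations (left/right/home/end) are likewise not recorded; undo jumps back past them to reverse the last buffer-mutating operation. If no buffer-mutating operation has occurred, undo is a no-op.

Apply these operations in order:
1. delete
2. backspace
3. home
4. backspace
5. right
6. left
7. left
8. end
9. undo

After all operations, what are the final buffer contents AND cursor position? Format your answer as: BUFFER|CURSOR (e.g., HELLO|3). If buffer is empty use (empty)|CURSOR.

After op 1 (delete): buf='PK' cursor=0
After op 2 (backspace): buf='PK' cursor=0
After op 3 (home): buf='PK' cursor=0
After op 4 (backspace): buf='PK' cursor=0
After op 5 (right): buf='PK' cursor=1
After op 6 (left): buf='PK' cursor=0
After op 7 (left): buf='PK' cursor=0
After op 8 (end): buf='PK' cursor=2
After op 9 (undo): buf='EPK' cursor=0

Answer: EPK|0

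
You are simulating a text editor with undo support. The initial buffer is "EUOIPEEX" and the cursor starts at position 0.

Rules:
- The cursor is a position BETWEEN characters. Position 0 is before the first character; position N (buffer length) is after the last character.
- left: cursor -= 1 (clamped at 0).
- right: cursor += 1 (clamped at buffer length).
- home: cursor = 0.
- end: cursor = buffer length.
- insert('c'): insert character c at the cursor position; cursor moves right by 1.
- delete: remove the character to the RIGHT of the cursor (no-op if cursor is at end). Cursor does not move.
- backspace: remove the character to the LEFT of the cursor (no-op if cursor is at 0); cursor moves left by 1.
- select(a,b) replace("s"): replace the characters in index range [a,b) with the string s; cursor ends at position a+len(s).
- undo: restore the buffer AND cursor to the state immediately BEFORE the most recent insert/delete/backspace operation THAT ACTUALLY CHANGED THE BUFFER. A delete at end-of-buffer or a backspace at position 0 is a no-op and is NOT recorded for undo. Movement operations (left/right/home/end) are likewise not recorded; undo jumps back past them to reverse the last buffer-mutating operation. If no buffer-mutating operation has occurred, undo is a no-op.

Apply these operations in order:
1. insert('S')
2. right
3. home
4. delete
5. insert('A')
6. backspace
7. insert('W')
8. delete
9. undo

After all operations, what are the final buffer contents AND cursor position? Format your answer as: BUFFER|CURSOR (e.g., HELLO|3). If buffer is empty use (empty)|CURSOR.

Answer: WEUOIPEEX|1

Derivation:
After op 1 (insert('S')): buf='SEUOIPEEX' cursor=1
After op 2 (right): buf='SEUOIPEEX' cursor=2
After op 3 (home): buf='SEUOIPEEX' cursor=0
After op 4 (delete): buf='EUOIPEEX' cursor=0
After op 5 (insert('A')): buf='AEUOIPEEX' cursor=1
After op 6 (backspace): buf='EUOIPEEX' cursor=0
After op 7 (insert('W')): buf='WEUOIPEEX' cursor=1
After op 8 (delete): buf='WUOIPEEX' cursor=1
After op 9 (undo): buf='WEUOIPEEX' cursor=1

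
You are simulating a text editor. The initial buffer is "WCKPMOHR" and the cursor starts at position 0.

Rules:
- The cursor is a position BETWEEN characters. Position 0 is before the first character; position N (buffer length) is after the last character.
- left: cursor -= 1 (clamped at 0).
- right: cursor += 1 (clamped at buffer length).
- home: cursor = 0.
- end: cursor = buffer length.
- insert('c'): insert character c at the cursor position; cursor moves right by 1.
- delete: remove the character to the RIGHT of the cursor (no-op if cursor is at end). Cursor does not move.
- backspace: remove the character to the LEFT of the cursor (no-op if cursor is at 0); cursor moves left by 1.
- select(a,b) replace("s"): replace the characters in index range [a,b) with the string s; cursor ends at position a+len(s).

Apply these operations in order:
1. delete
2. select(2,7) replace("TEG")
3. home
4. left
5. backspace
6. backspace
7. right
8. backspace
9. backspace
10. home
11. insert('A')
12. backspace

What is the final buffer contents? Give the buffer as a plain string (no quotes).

After op 1 (delete): buf='CKPMOHR' cursor=0
After op 2 (select(2,7) replace("TEG")): buf='CKTEG' cursor=5
After op 3 (home): buf='CKTEG' cursor=0
After op 4 (left): buf='CKTEG' cursor=0
After op 5 (backspace): buf='CKTEG' cursor=0
After op 6 (backspace): buf='CKTEG' cursor=0
After op 7 (right): buf='CKTEG' cursor=1
After op 8 (backspace): buf='KTEG' cursor=0
After op 9 (backspace): buf='KTEG' cursor=0
After op 10 (home): buf='KTEG' cursor=0
After op 11 (insert('A')): buf='AKTEG' cursor=1
After op 12 (backspace): buf='KTEG' cursor=0

Answer: KTEG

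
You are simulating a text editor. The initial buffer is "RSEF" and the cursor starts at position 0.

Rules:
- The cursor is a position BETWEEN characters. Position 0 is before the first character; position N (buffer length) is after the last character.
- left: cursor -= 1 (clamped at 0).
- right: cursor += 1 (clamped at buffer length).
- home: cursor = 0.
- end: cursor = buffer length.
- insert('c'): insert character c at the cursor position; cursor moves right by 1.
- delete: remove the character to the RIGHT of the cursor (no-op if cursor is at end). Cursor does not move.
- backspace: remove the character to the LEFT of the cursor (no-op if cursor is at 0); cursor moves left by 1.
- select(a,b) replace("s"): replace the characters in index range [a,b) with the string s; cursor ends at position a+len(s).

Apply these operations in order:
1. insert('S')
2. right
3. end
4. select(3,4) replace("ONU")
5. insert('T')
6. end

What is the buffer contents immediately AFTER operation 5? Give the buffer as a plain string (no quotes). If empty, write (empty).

Answer: SRSONUTF

Derivation:
After op 1 (insert('S')): buf='SRSEF' cursor=1
After op 2 (right): buf='SRSEF' cursor=2
After op 3 (end): buf='SRSEF' cursor=5
After op 4 (select(3,4) replace("ONU")): buf='SRSONUF' cursor=6
After op 5 (insert('T')): buf='SRSONUTF' cursor=7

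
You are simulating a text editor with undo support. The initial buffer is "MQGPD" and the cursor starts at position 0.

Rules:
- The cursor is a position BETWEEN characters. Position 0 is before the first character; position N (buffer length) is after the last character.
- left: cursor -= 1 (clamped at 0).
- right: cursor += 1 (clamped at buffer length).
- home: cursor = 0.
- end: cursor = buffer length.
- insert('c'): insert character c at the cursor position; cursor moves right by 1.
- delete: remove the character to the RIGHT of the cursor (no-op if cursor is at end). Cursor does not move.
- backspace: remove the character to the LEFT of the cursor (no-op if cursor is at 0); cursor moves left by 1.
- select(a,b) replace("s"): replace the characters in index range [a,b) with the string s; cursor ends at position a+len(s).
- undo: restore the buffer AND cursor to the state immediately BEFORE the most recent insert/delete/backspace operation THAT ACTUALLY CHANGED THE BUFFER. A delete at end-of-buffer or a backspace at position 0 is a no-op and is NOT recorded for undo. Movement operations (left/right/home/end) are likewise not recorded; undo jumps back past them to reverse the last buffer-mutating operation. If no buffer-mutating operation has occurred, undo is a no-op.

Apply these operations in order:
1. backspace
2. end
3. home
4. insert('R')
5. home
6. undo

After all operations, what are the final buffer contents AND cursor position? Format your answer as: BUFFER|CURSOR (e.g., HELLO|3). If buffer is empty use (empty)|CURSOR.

Answer: MQGPD|0

Derivation:
After op 1 (backspace): buf='MQGPD' cursor=0
After op 2 (end): buf='MQGPD' cursor=5
After op 3 (home): buf='MQGPD' cursor=0
After op 4 (insert('R')): buf='RMQGPD' cursor=1
After op 5 (home): buf='RMQGPD' cursor=0
After op 6 (undo): buf='MQGPD' cursor=0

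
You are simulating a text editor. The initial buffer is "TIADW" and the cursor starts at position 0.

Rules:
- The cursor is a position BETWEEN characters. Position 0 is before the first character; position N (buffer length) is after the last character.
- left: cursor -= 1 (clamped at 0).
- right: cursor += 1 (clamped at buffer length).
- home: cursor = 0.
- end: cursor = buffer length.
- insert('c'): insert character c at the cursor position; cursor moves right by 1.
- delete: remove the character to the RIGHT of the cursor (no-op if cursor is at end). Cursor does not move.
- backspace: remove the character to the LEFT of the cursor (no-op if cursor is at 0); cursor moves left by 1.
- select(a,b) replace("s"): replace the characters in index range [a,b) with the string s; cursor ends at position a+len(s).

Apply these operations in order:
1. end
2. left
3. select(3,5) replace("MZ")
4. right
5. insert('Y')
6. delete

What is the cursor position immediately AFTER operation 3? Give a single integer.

Answer: 5

Derivation:
After op 1 (end): buf='TIADW' cursor=5
After op 2 (left): buf='TIADW' cursor=4
After op 3 (select(3,5) replace("MZ")): buf='TIAMZ' cursor=5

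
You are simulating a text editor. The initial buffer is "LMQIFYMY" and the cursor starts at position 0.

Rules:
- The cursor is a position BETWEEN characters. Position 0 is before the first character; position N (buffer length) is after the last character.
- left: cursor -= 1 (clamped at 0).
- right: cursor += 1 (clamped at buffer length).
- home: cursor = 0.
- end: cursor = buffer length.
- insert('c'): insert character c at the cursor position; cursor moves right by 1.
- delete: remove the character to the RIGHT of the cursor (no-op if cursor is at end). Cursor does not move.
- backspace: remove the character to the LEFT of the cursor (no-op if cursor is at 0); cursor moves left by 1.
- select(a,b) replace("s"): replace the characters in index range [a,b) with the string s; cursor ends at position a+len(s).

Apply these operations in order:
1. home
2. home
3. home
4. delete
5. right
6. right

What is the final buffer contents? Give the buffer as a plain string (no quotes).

Answer: MQIFYMY

Derivation:
After op 1 (home): buf='LMQIFYMY' cursor=0
After op 2 (home): buf='LMQIFYMY' cursor=0
After op 3 (home): buf='LMQIFYMY' cursor=0
After op 4 (delete): buf='MQIFYMY' cursor=0
After op 5 (right): buf='MQIFYMY' cursor=1
After op 6 (right): buf='MQIFYMY' cursor=2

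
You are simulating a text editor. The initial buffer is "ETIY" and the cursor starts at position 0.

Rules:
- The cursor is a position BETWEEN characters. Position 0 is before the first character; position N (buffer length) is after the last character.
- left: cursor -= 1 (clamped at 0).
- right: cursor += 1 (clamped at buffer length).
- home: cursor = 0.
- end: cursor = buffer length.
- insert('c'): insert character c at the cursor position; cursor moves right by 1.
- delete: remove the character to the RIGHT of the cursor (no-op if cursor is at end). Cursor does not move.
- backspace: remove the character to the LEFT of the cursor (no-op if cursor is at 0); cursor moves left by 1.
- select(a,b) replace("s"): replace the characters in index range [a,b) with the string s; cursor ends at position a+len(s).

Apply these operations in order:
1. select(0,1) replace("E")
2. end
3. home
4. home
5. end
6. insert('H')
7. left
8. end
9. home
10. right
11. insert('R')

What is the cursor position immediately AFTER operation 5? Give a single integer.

After op 1 (select(0,1) replace("E")): buf='ETIY' cursor=1
After op 2 (end): buf='ETIY' cursor=4
After op 3 (home): buf='ETIY' cursor=0
After op 4 (home): buf='ETIY' cursor=0
After op 5 (end): buf='ETIY' cursor=4

Answer: 4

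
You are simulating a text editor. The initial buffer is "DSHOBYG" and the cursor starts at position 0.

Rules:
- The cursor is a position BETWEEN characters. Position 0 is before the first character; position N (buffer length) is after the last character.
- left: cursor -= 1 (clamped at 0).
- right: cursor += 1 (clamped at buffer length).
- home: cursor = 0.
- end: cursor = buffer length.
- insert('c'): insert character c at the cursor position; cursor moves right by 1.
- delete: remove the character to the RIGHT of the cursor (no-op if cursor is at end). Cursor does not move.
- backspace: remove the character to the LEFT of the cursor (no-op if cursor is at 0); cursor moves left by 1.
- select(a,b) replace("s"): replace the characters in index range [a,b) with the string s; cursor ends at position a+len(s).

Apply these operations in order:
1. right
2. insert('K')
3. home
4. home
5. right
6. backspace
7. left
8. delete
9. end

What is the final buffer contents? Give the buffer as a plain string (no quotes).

After op 1 (right): buf='DSHOBYG' cursor=1
After op 2 (insert('K')): buf='DKSHOBYG' cursor=2
After op 3 (home): buf='DKSHOBYG' cursor=0
After op 4 (home): buf='DKSHOBYG' cursor=0
After op 5 (right): buf='DKSHOBYG' cursor=1
After op 6 (backspace): buf='KSHOBYG' cursor=0
After op 7 (left): buf='KSHOBYG' cursor=0
After op 8 (delete): buf='SHOBYG' cursor=0
After op 9 (end): buf='SHOBYG' cursor=6

Answer: SHOBYG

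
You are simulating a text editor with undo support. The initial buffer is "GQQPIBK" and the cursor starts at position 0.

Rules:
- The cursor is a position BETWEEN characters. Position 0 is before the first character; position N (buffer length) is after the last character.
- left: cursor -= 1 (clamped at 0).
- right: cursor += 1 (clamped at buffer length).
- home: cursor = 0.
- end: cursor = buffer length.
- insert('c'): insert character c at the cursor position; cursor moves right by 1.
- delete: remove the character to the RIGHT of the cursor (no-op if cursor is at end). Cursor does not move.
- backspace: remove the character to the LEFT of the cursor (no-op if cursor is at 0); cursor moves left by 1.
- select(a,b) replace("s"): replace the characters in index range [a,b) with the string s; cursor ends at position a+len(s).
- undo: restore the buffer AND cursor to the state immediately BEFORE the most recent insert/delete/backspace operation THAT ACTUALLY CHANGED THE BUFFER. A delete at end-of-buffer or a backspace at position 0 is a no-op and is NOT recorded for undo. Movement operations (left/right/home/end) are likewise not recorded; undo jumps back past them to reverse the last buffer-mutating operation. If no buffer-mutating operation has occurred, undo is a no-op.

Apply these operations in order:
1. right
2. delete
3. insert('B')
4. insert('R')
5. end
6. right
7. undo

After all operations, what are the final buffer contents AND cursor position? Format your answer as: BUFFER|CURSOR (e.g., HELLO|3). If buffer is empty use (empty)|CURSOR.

Answer: GBQPIBK|2

Derivation:
After op 1 (right): buf='GQQPIBK' cursor=1
After op 2 (delete): buf='GQPIBK' cursor=1
After op 3 (insert('B')): buf='GBQPIBK' cursor=2
After op 4 (insert('R')): buf='GBRQPIBK' cursor=3
After op 5 (end): buf='GBRQPIBK' cursor=8
After op 6 (right): buf='GBRQPIBK' cursor=8
After op 7 (undo): buf='GBQPIBK' cursor=2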